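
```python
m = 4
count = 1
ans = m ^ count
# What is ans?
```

Trace:
`m = 4` → m = 4
`count = 1` → count = 1
`ans = m ^ count` → ans = 5
So ans = 5

Answer: 5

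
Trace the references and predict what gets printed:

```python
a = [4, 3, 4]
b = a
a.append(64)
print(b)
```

Key concept: basic list aliasing.
Step by step:
`a = [4, 3, 4]` → a = [4, 3, 4]
`b = a` → b = [4, 3, 4] (same object as a)
`a.append(64)` → a = [4, 3, 4, 64] (same object as b); b = [4, 3, 4, 64] (same object as a)
`print(b)` → prints [4, 3, 4, 64]

Answer: [4, 3, 4, 64]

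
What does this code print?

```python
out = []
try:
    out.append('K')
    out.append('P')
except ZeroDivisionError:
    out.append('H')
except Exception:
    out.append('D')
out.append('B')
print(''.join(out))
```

Execution trace: 'K' (try body) → 'P' (try body, no exception) → 'B' (after the try/except). Output: KPB

Answer: KPB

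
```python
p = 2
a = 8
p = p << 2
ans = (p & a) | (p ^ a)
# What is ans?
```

Trace:
`p = 2` → p = 2
`a = 8` → a = 8
`p = p << 2` → p = 8
`ans = (p & a) | (p ^ a)` → ans = 8
So ans = 8

Answer: 8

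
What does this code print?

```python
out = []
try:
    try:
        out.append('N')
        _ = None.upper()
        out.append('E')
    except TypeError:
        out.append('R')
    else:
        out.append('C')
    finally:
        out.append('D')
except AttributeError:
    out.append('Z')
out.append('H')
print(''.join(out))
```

Execution trace: 'N' (try body) → 'D' (finally) → 'Z' (outer except AttributeError) → 'H' (after the try/except). Output: NDZH

Answer: NDZH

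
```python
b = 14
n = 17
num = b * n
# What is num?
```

Trace:
`b = 14` → b = 14
`n = 17` → n = 17
`num = b * n` → num = 238
So num = 238

Answer: 238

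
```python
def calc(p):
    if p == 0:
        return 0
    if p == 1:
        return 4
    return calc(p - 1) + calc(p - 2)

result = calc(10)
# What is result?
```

Build up from base cases: calc(0)=0, calc(1)=4, calc(2)=4, calc(3)=8, calc(4)=12, calc(5)=20, calc(6)=32, ..., calc(10)=220

Answer: 220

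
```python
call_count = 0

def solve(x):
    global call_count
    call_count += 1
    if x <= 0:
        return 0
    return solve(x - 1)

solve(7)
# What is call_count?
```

Linear recursion stepping by 1: 8 calls from x=7 down to ≤0.

Answer: 8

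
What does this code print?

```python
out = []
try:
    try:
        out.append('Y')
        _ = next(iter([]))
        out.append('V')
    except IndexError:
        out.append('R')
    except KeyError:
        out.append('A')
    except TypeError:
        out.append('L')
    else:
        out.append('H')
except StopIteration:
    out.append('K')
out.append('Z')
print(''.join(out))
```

Execution trace: 'Y' (inner try body) → 'K' (outer except StopIteration) → 'Z' (after the try/except). Output: YKZ

Answer: YKZ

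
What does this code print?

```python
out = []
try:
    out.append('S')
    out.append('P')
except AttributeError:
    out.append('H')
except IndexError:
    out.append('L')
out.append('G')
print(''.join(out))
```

Execution trace: 'S' (try body) → 'P' (try body, no exception) → 'G' (after the try/except). Output: SPG

Answer: SPG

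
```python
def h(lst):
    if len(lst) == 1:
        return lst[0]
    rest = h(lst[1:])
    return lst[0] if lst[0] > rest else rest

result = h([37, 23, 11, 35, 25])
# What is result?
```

Recursive max over [37, 23, 11, 35, 25] = 37

Answer: 37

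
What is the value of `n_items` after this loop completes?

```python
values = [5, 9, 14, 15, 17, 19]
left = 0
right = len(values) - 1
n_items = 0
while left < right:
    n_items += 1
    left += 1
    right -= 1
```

Iterations until pointers meet (list length 6)
`n_items` takes the values: 0 → 1 → 2 → 3

Answer: 3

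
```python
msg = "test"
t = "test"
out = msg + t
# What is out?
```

Trace:
`msg = "test"` → msg = 'test'
`t = "test"` → t = 'test'
`out = msg + t` → out = 'testtest'
So out = 'testtest'

Answer: 'testtest'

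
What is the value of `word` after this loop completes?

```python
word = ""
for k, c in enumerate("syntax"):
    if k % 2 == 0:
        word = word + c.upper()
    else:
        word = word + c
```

Uppercase even positions in 'syntax'
`word` takes the values: "" → "S" → "Sy" → "SyN" → "SyNt" → "SyNtA" → "SyNtAx"

Answer: "SyNtAx"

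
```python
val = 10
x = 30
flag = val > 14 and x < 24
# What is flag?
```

Trace:
`val = 10` → val = 10
`x = 30` → x = 30
`flag = val > 14 and x < 24` → flag = False
So flag = False

Answer: False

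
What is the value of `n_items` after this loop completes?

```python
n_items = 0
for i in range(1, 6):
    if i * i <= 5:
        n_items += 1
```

Count numbers where i² ≤ 5
`n_items` takes the values: 0 → 1 → 2

Answer: 2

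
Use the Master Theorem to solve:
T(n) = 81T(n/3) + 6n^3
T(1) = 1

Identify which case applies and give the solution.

a=81, b=3, f(n)=6n^3. log_3(81) = 4. Since c=3 < 4, Case 1 applies: T(n) = Θ(n^log_b(a)) = O(n^4).

Answer: O(n^4) - Case 1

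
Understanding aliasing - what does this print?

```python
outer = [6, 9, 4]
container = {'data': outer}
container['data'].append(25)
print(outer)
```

Key concept: dict holds reference to list.
Step by step:
`outer = [6, 9, 4]` → outer = [6, 9, 4]
`container = {'data': outer}` → container = {'data': [6, 9, 4]}
`container['data'].append(25)` → outer = [6, 9, 4, 25]; container = {'data': [6, 9, 4, 25]}
`print(outer)` → prints [6, 9, 4, 25]

Answer: [6, 9, 4, 25]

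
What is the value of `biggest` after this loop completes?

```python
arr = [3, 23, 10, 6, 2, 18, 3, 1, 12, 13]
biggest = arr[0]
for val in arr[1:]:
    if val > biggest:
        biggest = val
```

Maximum of [3, 23, 10, 6, 2, 18, 3, 1, 12, 13]
`biggest` takes the values: 3 → 23

Answer: 23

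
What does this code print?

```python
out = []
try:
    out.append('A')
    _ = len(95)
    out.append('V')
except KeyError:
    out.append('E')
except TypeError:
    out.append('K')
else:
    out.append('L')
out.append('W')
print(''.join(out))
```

Execution trace: 'A' (try body) → 'K' (except TypeError) → 'W' (after the try/except). Output: AKW

Answer: AKW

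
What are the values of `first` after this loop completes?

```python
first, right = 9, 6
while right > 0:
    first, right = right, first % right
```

GCD of 9 and 6
`first` takes the values: 9 → 6 → 3

Answer: 3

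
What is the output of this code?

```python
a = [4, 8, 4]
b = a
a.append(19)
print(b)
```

Key concept: basic list aliasing.
Step by step:
`a = [4, 8, 4]` → a = [4, 8, 4]
`b = a` → b = [4, 8, 4] (same object as a)
`a.append(19)` → a = [4, 8, 4, 19] (same object as b); b = [4, 8, 4, 19] (same object as a)
`print(b)` → prints [4, 8, 4, 19]

Answer: [4, 8, 4, 19]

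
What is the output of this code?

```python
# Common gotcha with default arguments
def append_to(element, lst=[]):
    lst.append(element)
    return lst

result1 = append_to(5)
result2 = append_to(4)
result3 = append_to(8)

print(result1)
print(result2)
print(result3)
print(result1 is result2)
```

Key concept: mutable default argument gotcha.
Step by step:
`result1 = append_to(5)` → result1 = [5]
`result2 = append_to(4)` → result1 = [5, 4] (same object as result2); result2 = [5, 4] (same object as result1)
`result3 = append_to(8)` → result1 = [5, 4, 8] (same object as result2, result3); result2 = [5, 4, 8] (same object as result1, result3); result3 = [5, 4, 8] (same object as result1, result2)
`print(result1)` → prints [5, 4, 8]
`print(result2)` → prints [5, 4, 8]
`print(result3)` → prints [5, 4, 8]
`print(result1 is result2)` → prints True

Answer:
[5, 4, 8]
[5, 4, 8]
[5, 4, 8]
True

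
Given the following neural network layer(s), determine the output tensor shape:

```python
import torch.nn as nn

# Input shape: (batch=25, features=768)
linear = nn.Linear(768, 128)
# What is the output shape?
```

Input: (25, 768) -> Output: (25, 128)

Answer: (25, 128)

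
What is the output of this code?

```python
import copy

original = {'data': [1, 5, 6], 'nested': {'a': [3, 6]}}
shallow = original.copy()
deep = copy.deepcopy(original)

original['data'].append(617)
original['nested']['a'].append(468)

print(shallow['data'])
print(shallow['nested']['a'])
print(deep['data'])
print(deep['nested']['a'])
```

Key concept: comparing shallow vs deep copy.
Step by step:
`original = {'data': [1, 5, 6], 'nested': {'a': [3, 6]}}` → original = {'data': [1, 5, 6], 'nested': {'a': [3, 6]}}
`shallow = original.copy()` → shallow = {'data': [1, 5, 6], 'nested': {'a': [3, 6]}}
`deep = copy.deepcopy(original)` → deep = {'data': [1, 5, 6], 'nested': {'a': [3, 6]}}
`original['data'].append(617)` → original = {'data': [1, 5, 6, 617], 'nested': {'a': [3, 6]}}; shallow = {'data': [1, 5, 6, 617], 'nested': {'a': [3, 6]}}
`original['nested']['a'].append(468)` → original = {'data': [1, 5, 6, 617], 'nested': {'a': [3, 6, 468]}}; shallow = {'data': [1, 5, 6, 617], 'nested': {'a': [3, 6, 468]}}
`print(shallow['data'])` → prints [1, 5, 6, 617]
`print(shallow['nested']['a'])` → prints [3, 6, 468]
`print(deep['data'])` → prints [1, 5, 6]
`print(deep['nested']['a'])` → prints [3, 6]

Answer:
[1, 5, 6, 617]
[3, 6, 468]
[1, 5, 6]
[3, 6]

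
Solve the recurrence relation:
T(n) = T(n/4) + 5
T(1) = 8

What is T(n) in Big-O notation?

Each step divides n by 4 and adds 5. After log_4(n) steps we reach T(1)=8. So T(n) = 5·log_4(n) + 8 = O(log n).

Answer: O(log n)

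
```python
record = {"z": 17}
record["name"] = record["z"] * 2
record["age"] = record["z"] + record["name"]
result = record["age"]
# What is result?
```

Trace:
`record = {"z": 17}` → record = {'z': 17}
`record["name"] = record["z"] * 2` → record = {'z': 17, 'name': 34}
`record["age"] = record["z"] + record["name"]` → record = {'z': 17, 'name': 34, 'age': 51}
`result = record["age"]` → result = 51
So result = 51

Answer: 51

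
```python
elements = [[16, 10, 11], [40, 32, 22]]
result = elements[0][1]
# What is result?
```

Trace:
`elements = [[16, 10, 11], [40, 32, 22]]` → elements = [[16, 10, 11], [40, 32, 22]]
`result = elements[0][1]` → result = 10
So result = 10

Answer: 10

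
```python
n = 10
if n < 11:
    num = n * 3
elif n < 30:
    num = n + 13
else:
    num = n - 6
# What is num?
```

Trace:
`n = 10` → n = 10
`if n < 11: ...` → n < 11 is True → num = 30
So num = 30

Answer: 30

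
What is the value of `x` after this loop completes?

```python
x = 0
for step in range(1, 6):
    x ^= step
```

XOR of 1 to 5
`x` takes the values: 0 → 1 → 3 → 0 → 4 → 1

Answer: 1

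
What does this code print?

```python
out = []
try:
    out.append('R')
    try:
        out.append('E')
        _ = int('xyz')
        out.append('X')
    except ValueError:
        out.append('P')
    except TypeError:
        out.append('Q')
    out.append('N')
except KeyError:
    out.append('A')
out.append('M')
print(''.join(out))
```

Execution trace: 'R' (try body) → 'E' (inner try body) → 'P' (inner except ValueError) → 'N' (try body, no exception) → 'M' (after the try/except). Output: REPNM

Answer: REPNM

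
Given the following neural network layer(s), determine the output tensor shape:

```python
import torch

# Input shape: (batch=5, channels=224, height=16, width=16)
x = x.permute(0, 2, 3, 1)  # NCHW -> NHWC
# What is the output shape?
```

Input: (5, 224, 16, 16) -> Output: (5, 16, 16, 224)

Answer: (5, 16, 16, 224)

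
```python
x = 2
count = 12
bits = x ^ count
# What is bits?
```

Trace:
`x = 2` → x = 2
`count = 12` → count = 12
`bits = x ^ count` → bits = 14
So bits = 14

Answer: 14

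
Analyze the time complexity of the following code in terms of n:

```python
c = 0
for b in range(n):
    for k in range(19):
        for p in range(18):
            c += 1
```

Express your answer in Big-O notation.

Each loop level contributes: n × 1 × 1. Multiplying the contributions gives O(n).

Answer: O(n)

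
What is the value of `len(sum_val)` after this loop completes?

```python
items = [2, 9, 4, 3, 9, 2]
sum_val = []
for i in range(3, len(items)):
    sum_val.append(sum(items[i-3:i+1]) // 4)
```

Number of 4-element averages
`sum_val` takes the values: [] → [4] → [4, 6] → [4, 6, 4]
So `len(sum_val)` = 3

Answer: 3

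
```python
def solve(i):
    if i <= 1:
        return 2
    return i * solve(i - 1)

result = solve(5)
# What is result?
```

solve(5) = 5 * 4 * 3 * 2 * 2 = 240

Answer: 240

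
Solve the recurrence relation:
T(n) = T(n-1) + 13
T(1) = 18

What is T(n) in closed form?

Unrolling: T(n) = T(1) + 13·(n-1) = 18 + 13(n-1) = 13n + 5.

Answer: T(n) = 13n + 5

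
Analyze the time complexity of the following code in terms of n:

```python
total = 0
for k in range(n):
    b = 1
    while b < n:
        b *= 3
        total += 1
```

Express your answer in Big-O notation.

Each loop level contributes: n × log n. Multiplying the contributions gives O(n log n).

Answer: O(n log n)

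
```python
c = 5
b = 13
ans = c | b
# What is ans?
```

Trace:
`c = 5` → c = 5
`b = 13` → b = 13
`ans = c | b` → ans = 13
So ans = 13

Answer: 13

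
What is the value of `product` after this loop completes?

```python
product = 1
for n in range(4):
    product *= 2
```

2^4 = 16
`product` takes the values: 1 → 2 → 4 → 8 → 16

Answer: 16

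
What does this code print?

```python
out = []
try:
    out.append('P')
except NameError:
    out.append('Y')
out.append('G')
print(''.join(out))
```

Execution trace: 'P' (try body, no exception) → 'G' (after the try/except). Output: PG

Answer: PG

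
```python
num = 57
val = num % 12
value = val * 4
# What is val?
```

Trace:
`num = 57` → num = 57
`val = num % 12` → val = 9
`value = val * 4` → value = 36
So val = 9

Answer: 9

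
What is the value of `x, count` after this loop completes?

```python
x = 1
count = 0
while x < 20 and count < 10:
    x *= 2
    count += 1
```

Double until >= 20 or 10 iterations
`x, count` takes the values: (1, 0) → (2, 0) → (2, 1) → (4, 1) → (4, 2) → (8, 2) → (8, 3) → (16, 3) → (16, 4) → (32, 4) → (32, 5)

Answer: 32, 5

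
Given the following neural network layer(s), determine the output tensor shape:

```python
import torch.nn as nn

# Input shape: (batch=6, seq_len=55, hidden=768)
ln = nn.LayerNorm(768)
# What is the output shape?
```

Input: (6, 55, 768) -> Output: (6, 55, 768)

Answer: (6, 55, 768)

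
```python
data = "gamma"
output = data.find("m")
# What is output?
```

Trace:
`data = "gamma"` → data = 'gamma'
`output = data.find("m")` → output = 2
So output = 2

Answer: 2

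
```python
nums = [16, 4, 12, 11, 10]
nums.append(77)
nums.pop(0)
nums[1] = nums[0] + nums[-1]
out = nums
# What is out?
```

Trace:
`nums = [16, 4, 12, 11, 10]` → nums = [16, 4, 12, 11, 10]
`nums.append(77)` → nums = [16, 4, 12, 11, 10, 77]
`nums.pop(0)` → nums = [4, 12, 11, 10, 77]
`nums[1] = nums[0] + nums[-1]` → nums = [4, 81, 11, 10, 77]
`out = nums` → out = [4, 81, 11, 10, 77]
So out = [4, 81, 11, 10, 77]

Answer: [4, 81, 11, 10, 77]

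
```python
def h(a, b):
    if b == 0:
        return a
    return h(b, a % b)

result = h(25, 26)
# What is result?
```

h(25, 26) -> h(26, 25) -> h(25, 1) -> h(1, 0) -> 1

Answer: 1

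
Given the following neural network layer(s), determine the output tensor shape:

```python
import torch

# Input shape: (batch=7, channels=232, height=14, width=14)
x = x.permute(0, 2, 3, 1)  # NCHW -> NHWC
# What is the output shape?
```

Input: (7, 232, 14, 14) -> Output: (7, 14, 14, 232)

Answer: (7, 14, 14, 232)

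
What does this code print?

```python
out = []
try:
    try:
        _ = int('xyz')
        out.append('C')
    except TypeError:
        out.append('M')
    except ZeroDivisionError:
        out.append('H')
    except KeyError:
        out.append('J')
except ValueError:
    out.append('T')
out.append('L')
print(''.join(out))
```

Execution trace: 'T' (outer except ValueError) → 'L' (after the try/except). Output: TL

Answer: TL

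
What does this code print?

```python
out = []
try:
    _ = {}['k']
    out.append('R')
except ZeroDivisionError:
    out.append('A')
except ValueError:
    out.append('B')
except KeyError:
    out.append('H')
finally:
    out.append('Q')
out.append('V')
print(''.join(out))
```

Execution trace: 'H' (except KeyError) → 'Q' (finally) → 'V' (after the try/except). Output: HQV

Answer: HQV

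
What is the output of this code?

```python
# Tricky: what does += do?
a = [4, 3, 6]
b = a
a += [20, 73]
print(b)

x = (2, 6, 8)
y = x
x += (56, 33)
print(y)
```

Key concept: += behavior differs for mutable vs immutable.
Step by step:
`a = [4, 3, 6]` → a = [4, 3, 6]
`b = a` → b = [4, 3, 6] (same object as a)
`a += [20, 73]` → a = [4, 3, 6, 20, 73] (same object as b); b = [4, 3, 6, 20, 73] (same object as a)
`print(b)` → prints [4, 3, 6, 20, 73]
`x = (2, 6, 8)` → x = (2, 6, 8)
`y = x` → y = (2, 6, 8)
`x += (56, 33)` → x = (2, 6, 8, 56, 33)
`print(y)` → prints (2, 6, 8)

Answer:
[4, 3, 6, 20, 73]
(2, 6, 8)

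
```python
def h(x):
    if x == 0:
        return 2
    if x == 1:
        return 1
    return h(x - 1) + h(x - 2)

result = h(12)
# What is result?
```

Build up from base cases: h(0)=2, h(1)=1, h(2)=3, h(3)=4, h(4)=7, h(5)=11, h(6)=18, ..., h(12)=322

Answer: 322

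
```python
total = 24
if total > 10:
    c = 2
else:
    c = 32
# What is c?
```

Trace:
`total = 24` → total = 24
`if total > 10: ...` → total > 10 is True → c = 2
So c = 2

Answer: 2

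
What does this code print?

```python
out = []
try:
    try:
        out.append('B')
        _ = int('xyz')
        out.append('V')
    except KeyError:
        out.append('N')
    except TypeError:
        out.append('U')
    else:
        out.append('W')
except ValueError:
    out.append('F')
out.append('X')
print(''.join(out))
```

Execution trace: 'B' (inner try body) → 'F' (outer except ValueError) → 'X' (after the try/except). Output: BFX

Answer: BFX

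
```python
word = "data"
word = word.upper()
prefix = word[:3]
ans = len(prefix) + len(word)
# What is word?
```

Trace:
`word = "data"` → word = 'data'
`word = word.upper()` → word = 'DATA'
`prefix = word[:3]` → prefix = 'DAT'
`ans = len(prefix) + len(word)` → ans = 7
So word = 'DATA'

Answer: 'DATA'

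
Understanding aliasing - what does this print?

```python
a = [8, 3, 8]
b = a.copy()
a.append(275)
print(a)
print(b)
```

Key concept: list.copy() creates independent copy.
Step by step:
`a = [8, 3, 8]` → a = [8, 3, 8]
`b = a.copy()` → b = [8, 3, 8]
`a.append(275)` → a = [8, 3, 8, 275]
`print(a)` → prints [8, 3, 8, 275]
`print(b)` → prints [8, 3, 8]

Answer:
[8, 3, 8, 275]
[8, 3, 8]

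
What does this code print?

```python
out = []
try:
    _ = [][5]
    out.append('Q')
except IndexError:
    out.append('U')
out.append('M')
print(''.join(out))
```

Execution trace: 'U' (except IndexError) → 'M' (after the try/except). Output: UM

Answer: UM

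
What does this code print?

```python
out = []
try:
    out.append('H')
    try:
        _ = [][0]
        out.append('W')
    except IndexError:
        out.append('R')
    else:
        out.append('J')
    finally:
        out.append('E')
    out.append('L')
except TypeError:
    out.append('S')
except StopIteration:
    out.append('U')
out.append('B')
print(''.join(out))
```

Execution trace: 'H' (try body) → 'R' (inner except IndexError) → 'E' (inner finally) → 'L' (try body, no exception) → 'B' (after the try/except). Output: HRELB

Answer: HRELB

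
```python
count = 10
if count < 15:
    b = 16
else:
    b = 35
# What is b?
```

Trace:
`count = 10` → count = 10
`if count < 15: ...` → count < 15 is True → b = 16
So b = 16

Answer: 16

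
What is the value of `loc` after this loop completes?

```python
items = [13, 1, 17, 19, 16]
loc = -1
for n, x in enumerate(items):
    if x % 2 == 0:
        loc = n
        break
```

First even number index in [13, 1, 17, 19, 16]
`loc` takes the values: -1 → 4

Answer: 4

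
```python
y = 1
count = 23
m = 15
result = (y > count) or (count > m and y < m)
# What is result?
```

Trace:
`y = 1` → y = 1
`count = 23` → count = 23
`m = 15` → m = 15
`result = (y > count) or (count > m and y < m)` → result = True
So result = True

Answer: True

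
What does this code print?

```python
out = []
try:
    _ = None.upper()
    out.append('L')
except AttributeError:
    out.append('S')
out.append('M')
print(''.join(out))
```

Execution trace: 'S' (except AttributeError) → 'M' (after the try/except). Output: SM

Answer: SM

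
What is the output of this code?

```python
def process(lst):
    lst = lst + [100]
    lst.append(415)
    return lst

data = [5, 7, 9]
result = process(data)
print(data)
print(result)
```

Key concept: rebinding parameter vs mutation.
Step by step:
`data = [5, 7, 9]` → data = [5, 7, 9]
`result = process(data)` → result = [5, 7, 9, 100, 415]
`print(data)` → prints [5, 7, 9]
`print(result)` → prints [5, 7, 9, 100, 415]

Answer:
[5, 7, 9]
[5, 7, 9, 100, 415]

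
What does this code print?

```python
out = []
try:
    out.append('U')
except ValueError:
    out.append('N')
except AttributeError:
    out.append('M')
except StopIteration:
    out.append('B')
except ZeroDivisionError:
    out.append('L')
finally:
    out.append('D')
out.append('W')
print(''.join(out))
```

Execution trace: 'U' (try body, no exception) → 'D' (finally) → 'W' (after the try/except). Output: UDW

Answer: UDW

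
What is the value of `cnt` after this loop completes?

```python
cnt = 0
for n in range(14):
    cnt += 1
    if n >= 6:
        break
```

Loop breaks when n reaches 6, cnt is 7
`cnt` takes the values: 0 → 1 → 2 → 3 → 4 → 5 → 6 → 7

Answer: 7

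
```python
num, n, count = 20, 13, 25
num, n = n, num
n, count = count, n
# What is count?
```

Trace:
`num, n, count = 20, 13, 25` → num = 20; n = 13; count = 25
`num, n = n, num` → num = 13; n = 20
`n, count = count, n` → n = 25; count = 20
So count = 20

Answer: 20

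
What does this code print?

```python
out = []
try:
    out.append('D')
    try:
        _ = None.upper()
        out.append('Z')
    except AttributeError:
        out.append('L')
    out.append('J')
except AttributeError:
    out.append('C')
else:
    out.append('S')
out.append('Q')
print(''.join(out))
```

Execution trace: 'D' (try body) → 'L' (inner except AttributeError) → 'J' (try body, no exception) → 'S' (else) → 'Q' (after the try/except). Output: DLJSQ

Answer: DLJSQ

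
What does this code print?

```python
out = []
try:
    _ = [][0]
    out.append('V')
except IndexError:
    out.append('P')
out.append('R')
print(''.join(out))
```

Execution trace: 'P' (except IndexError) → 'R' (after the try/except). Output: PR

Answer: PR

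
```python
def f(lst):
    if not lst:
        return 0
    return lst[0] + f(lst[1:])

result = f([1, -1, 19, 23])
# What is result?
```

1 + (-1) + 19 + 23 + 0 = 42

Answer: 42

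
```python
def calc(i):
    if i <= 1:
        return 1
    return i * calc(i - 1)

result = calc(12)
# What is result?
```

calc(12) = 12 * 11 * 10 * 9 * 8 * 7 * 6 * 5 * 4 * 3 * 2 * 1 = 479001600

Answer: 479001600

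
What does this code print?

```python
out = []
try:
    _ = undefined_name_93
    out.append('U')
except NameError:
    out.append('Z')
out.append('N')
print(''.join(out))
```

Execution trace: 'Z' (except NameError) → 'N' (after the try/except). Output: ZN

Answer: ZN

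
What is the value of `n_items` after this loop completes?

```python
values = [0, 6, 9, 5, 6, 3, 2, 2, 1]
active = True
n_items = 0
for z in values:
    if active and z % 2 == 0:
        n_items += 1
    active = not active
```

Count even values at even positions
`n_items` takes the values: 0 → 1 → 2 → 3

Answer: 3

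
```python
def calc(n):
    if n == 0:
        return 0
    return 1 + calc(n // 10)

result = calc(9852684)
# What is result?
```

Count of digits of 9852684: 7

Answer: 7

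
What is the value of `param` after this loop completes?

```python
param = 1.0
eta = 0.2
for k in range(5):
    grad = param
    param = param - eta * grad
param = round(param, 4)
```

Gradient descent: w = 1.0 * (1 - 0.2)^5
`param` takes the values: 1.0 → 0.8 → 0.64 → 0.512 → 0.4096 → 0.32768 → 0.3277

Answer: 0.3277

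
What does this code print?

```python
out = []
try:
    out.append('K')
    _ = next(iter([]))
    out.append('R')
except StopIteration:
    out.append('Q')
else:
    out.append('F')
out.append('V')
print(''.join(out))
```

Execution trace: 'K' (try body) → 'Q' (except StopIteration) → 'V' (after the try/except). Output: KQV

Answer: KQV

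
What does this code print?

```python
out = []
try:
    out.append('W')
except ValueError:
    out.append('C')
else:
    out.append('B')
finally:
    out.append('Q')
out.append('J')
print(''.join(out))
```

Execution trace: 'W' (try body, no exception) → 'B' (else) → 'Q' (finally) → 'J' (after the try/except). Output: WBQJ

Answer: WBQJ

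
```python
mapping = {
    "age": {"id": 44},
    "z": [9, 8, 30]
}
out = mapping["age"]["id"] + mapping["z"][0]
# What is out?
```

Trace:
`mapping = { ...` → mapping = {'age': {'id': 44}, 'z': [9, 8, 30]}
`out = mapping["age"]["id"] + mapping["z"][0]` → out = 53
So out = 53

Answer: 53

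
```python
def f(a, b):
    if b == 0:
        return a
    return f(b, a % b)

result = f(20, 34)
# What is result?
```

f(20, 34) -> f(34, 20) -> f(20, 14) -> f(14, 6) -> f(6, 2) -> f(2, 0) -> 2

Answer: 2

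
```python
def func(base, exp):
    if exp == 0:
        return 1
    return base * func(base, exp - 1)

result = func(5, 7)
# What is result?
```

func(5, 7) = 5 * 5 * 5 * 5 * 5 * 5 * 5 = 78125

Answer: 78125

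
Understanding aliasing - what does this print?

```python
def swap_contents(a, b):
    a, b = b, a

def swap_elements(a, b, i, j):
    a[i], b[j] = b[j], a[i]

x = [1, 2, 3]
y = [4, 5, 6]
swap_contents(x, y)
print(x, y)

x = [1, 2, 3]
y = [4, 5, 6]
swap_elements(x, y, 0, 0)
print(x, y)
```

Key concept: parameter rebinding vs mutation.
Step by step:
`x = [1, 2, 3]` → x = [1, 2, 3]
`y = [4, 5, 6]` → y = [4, 5, 6]
`swap_contents(x, y)` → no visible change to tracked variables
`print(x, y)` → prints [1, 2, 3] [4, 5, 6]
`x = [1, 2, 3]` → x = [1, 2, 3]
`y = [4, 5, 6]` → y = [4, 5, 6]
`swap_elements(x, y, 0, 0)` → x = [4, 2, 3]; y = [1, 5, 6]
`print(x, y)` → prints [4, 2, 3] [1, 5, 6]

Answer:
[1, 2, 3] [4, 5, 6]
[4, 2, 3] [1, 5, 6]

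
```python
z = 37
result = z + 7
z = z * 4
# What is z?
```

Trace:
`z = 37` → z = 37
`result = z + 7` → result = 44
`z = z * 4` → z = 148
So z = 148

Answer: 148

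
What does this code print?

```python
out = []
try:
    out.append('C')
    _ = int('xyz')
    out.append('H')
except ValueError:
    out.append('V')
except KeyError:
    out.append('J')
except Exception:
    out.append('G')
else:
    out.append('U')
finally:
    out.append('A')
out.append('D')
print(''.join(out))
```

Execution trace: 'C' (try body) → 'V' (except ValueError) → 'A' (finally) → 'D' (after the try/except). Output: CVAD

Answer: CVAD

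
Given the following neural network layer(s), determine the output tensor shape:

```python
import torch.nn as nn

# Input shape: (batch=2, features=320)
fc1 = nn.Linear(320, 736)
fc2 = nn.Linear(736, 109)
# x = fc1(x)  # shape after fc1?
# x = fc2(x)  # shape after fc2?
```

Input: (2, 320) -> after fc1: (2, 736) -> Output: (2, 109)

Answer: (2, 109)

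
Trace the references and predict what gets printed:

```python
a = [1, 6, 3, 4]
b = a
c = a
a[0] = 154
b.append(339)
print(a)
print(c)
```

Key concept: multiple aliases.
Step by step:
`a = [1, 6, 3, 4]` → a = [1, 6, 3, 4]
`b = a` → b = [1, 6, 3, 4] (same object as a)
`c = a` → c = [1, 6, 3, 4] (same object as a, b)
`a[0] = 154` → a = [154, 6, 3, 4] (same object as b, c); b = [154, 6, 3, 4] (same object as a, c); c = [154, 6, 3, 4] (same object as a, b)
`b.append(339)` → a = [154, 6, 3, 4, 339] (same object as b, c); b = [154, 6, 3, 4, 339] (same object as a, c); c = [154, 6, 3, 4, 339] (same object as a, b)
`print(a)` → prints [154, 6, 3, 4, 339]
`print(c)` → prints [154, 6, 3, 4, 339]

Answer:
[154, 6, 3, 4, 339]
[154, 6, 3, 4, 339]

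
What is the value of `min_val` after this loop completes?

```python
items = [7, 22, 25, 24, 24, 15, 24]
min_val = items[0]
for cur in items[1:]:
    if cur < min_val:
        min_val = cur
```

Minimum of [7, 22, 25, 24, 24, 15, 24]
`min_val` takes the values: 7

Answer: 7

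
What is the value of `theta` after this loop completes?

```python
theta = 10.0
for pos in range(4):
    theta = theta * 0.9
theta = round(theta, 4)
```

Exponential decay: 10.0 * 0.9^4
`theta` takes the values: 10.0 → 9.0 → 8.1 → 7.29 → 6.561

Answer: 6.561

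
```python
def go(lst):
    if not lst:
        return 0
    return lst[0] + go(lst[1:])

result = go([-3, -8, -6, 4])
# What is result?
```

(-3) + (-8) + (-6) + 4 + 0 = -13

Answer: -13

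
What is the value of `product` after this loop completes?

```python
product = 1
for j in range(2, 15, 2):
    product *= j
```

Product of even numbers 2 to 14
`product` takes the values: 1 → 2 → 8 → 48 → 384 → 3840 → 46080 → 645120

Answer: 645120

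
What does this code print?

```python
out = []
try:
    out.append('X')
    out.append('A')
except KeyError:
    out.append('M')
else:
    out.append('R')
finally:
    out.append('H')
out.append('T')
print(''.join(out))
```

Execution trace: 'X' (try body) → 'A' (try body, no exception) → 'R' (else) → 'H' (finally) → 'T' (after the try/except). Output: XARHT

Answer: XARHT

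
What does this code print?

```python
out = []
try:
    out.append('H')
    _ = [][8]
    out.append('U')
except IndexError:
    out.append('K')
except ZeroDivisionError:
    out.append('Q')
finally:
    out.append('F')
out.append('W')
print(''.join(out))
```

Execution trace: 'H' (try body) → 'K' (except IndexError) → 'F' (finally) → 'W' (after the try/except). Output: HKFW

Answer: HKFW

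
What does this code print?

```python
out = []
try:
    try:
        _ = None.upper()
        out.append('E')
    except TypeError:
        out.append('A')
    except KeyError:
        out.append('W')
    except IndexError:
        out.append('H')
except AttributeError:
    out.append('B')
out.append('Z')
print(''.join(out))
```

Execution trace: 'B' (outer except AttributeError) → 'Z' (after the try/except). Output: BZ

Answer: BZ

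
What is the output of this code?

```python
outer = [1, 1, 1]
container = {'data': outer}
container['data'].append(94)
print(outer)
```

Key concept: dict holds reference to list.
Step by step:
`outer = [1, 1, 1]` → outer = [1, 1, 1]
`container = {'data': outer}` → container = {'data': [1, 1, 1]}
`container['data'].append(94)` → outer = [1, 1, 1, 94]; container = {'data': [1, 1, 1, 94]}
`print(outer)` → prints [1, 1, 1, 94]

Answer: [1, 1, 1, 94]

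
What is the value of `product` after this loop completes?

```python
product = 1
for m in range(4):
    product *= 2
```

2^4 = 16
`product` takes the values: 1 → 2 → 4 → 8 → 16

Answer: 16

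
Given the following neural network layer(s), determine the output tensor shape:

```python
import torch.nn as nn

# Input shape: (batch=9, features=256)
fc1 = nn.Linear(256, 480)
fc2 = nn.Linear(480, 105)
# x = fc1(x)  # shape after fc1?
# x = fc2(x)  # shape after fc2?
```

Input: (9, 256) -> after fc1: (9, 480) -> Output: (9, 105)

Answer: (9, 105)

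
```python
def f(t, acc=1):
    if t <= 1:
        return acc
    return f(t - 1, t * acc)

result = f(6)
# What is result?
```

Accumulator trace (n, acc): (6, 1) -> (5, 6) -> (4, 30) -> (3, 120) -> (2, 360) -> (1, 720) -> return 720

Answer: 720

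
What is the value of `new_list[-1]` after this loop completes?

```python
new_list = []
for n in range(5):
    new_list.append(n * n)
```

Last element of squares 0 to 4
`new_list` takes the values: [] → [0] → [0, 1] → [0, 1, 4] → [0, 1, 4, 9] → [0, 1, 4, 9, 16]
So `new_list[-1]` = 16

Answer: 16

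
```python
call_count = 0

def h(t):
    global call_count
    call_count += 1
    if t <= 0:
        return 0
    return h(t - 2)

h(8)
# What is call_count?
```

Linear recursion stepping by 2: 5 calls from t=8 down to ≤0.

Answer: 5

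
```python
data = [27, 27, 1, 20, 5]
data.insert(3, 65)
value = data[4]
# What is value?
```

Trace:
`data = [27, 27, 1, 20, 5]` → data = [27, 27, 1, 20, 5]
`data.insert(3, 65)` → data = [27, 27, 1, 65, 20, 5]
`value = data[4]` → value = 20
So value = 20

Answer: 20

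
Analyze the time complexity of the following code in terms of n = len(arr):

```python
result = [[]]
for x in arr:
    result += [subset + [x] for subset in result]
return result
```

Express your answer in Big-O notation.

This is subset (power-set) generation — 2^n subsets, each materialised as a list of up to n elements. Time complexity: O(n · 2^n).

Answer: O(n · 2^n)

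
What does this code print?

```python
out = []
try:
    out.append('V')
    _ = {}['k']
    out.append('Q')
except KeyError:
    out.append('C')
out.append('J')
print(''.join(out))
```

Execution trace: 'V' (try body) → 'C' (except KeyError) → 'J' (after the try/except). Output: VCJ

Answer: VCJ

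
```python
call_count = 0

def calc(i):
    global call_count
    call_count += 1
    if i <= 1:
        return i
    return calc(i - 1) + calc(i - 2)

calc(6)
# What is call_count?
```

Calls(i) = 1 + Calls(i-1) + Calls(i-2); Calls(0)=Calls(1)=1. For i=6 this gives 25.

Answer: 25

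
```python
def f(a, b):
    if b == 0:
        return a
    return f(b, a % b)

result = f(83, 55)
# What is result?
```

f(83, 55) -> f(55, 28) -> f(28, 27) -> f(27, 1) -> f(1, 0) -> 1

Answer: 1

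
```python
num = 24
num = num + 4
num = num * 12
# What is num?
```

Trace:
`num = 24` → num = 24
`num = num + 4` → num = 28
`num = num * 12` → num = 336
So num = 336

Answer: 336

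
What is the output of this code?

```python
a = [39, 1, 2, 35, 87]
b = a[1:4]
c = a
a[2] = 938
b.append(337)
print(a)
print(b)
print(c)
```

Key concept: slice vs alias.
Step by step:
`a = [39, 1, 2, 35, 87]` → a = [39, 1, 2, 35, 87]
`b = a[1:4]` → b = [1, 2, 35]
`c = a` → c = [39, 1, 2, 35, 87] (same object as a)
`a[2] = 938` → a = [39, 1, 938, 35, 87] (same object as c); c = [39, 1, 938, 35, 87] (same object as a)
`b.append(337)` → b = [1, 2, 35, 337]
`print(a)` → prints [39, 1, 938, 35, 87]
`print(b)` → prints [1, 2, 35, 337]
`print(c)` → prints [39, 1, 938, 35, 87]

Answer:
[39, 1, 938, 35, 87]
[1, 2, 35, 337]
[39, 1, 938, 35, 87]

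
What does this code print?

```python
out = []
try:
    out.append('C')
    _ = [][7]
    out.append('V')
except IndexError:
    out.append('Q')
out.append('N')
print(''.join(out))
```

Execution trace: 'C' (try body) → 'Q' (except IndexError) → 'N' (after the try/except). Output: CQN

Answer: CQN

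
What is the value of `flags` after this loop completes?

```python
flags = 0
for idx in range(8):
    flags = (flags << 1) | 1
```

Build 8 consecutive 1-bits: 0b11111111
`flags` takes the values: 0 → 1 → 3 → 7 → 15 → 31 → 63 → 127 → 255

Answer: 255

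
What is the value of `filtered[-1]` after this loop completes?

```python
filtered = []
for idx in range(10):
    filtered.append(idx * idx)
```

Last element of squares 0 to 9
`filtered` takes the values: [] → [0] → [0, 1] → [0, 1, 4] → [0, 1, 4, 9] → [0, 1, 4, 9, 16] → [0, 1, 4, 9, 16, 25] → [0, 1, 4, 9, 16, 25, 36] → [0, 1, 4, 9, 16, 25, 36, 49] → [0, 1, 4, 9, 16, 25, 36, 49, 64] → [0, 1, 4, 9, 16, 25, 36, 49, 64, 81]
So `filtered[-1]` = 81

Answer: 81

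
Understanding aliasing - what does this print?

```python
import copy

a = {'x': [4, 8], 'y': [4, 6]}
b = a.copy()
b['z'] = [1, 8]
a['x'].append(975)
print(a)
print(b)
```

Key concept: shallow copy of dict with mutable values.
Step by step:
`a = {'x': [4, 8], 'y': [4, 6]}` → a = {'x': [4, 8], 'y': [4, 6]}
`b = a.copy()` → b = {'x': [4, 8], 'y': [4, 6]}
`b['z'] = [1, 8]` → b = {'x': [4, 8], 'y': [4, 6], 'z': [1, 8]}
`a['x'].append(975)` → a = {'x': [4, 8, 975], 'y': [4, 6]}; b = {'x': [4, 8, 975], 'y': [4, 6], 'z': [1, 8]}
`print(a)` → prints {'x': [4, 8, 975], 'y': [4, 6]}
`print(b)` → prints {'x': [4, 8, 975], 'y': [4, 6], 'z': [1, 8]}

Answer:
{'x': [4, 8, 975], 'y': [4, 6]}
{'x': [4, 8, 975], 'y': [4, 6], 'z': [1, 8]}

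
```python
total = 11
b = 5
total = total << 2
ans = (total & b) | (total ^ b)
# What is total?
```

Trace:
`total = 11` → total = 11
`b = 5` → b = 5
`total = total << 2` → total = 44
`ans = (total & b) | (total ^ b)` → ans = 45
So total = 44

Answer: 44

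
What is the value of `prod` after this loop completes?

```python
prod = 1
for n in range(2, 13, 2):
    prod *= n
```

Product of even numbers 2 to 12
`prod` takes the values: 1 → 2 → 8 → 48 → 384 → 3840 → 46080

Answer: 46080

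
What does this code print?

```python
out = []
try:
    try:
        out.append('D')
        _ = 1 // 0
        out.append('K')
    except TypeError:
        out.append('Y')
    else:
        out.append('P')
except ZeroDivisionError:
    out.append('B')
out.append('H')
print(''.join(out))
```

Execution trace: 'D' (inner try body) → 'B' (outer except ZeroDivisionError) → 'H' (after the try/except). Output: DBH

Answer: DBH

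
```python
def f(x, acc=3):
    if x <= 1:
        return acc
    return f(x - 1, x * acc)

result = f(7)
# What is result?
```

Accumulator trace (n, acc): (7, 3) -> (6, 21) -> (5, 126) -> (4, 630) -> (3, 2520) -> (2, 7560) -> (1, 15120) -> return 15120

Answer: 15120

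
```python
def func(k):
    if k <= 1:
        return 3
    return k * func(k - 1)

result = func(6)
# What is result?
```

func(6) = 6 * 5 * 4 * 3 * 2 * 3 = 2160

Answer: 2160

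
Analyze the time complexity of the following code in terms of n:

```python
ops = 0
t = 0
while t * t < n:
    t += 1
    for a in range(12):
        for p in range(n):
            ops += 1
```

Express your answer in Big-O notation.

Each loop level contributes: √n × 1 × n. Multiplying the contributions gives O(n√n).

Answer: O(n√n)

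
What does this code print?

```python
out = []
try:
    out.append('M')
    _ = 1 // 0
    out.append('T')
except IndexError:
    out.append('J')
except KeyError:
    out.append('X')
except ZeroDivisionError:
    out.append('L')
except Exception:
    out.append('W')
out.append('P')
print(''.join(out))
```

Execution trace: 'M' (try body) → 'L' (except ZeroDivisionError) → 'P' (after the try/except). Output: MLP

Answer: MLP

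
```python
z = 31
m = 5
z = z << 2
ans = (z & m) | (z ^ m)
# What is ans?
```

Trace:
`z = 31` → z = 31
`m = 5` → m = 5
`z = z << 2` → z = 124
`ans = (z & m) | (z ^ m)` → ans = 125
So ans = 125

Answer: 125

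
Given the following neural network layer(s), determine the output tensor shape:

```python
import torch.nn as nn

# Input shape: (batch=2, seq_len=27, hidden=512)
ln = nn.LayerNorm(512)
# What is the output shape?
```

Input: (2, 27, 512) -> Output: (2, 27, 512)

Answer: (2, 27, 512)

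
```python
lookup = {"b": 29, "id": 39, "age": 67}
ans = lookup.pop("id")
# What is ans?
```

Trace:
`lookup = {"b": 29, "id": 39, "age": 67}` → lookup = {'b': 29, 'id': 39, 'age': 67}
`ans = lookup.pop("id")` → lookup = {'b': 29, 'age': 67}; ans = 39
So ans = 39

Answer: 39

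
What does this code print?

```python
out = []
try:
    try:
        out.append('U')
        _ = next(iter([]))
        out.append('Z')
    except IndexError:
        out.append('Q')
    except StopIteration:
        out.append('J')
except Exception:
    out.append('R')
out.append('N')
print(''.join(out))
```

Execution trace: 'U' (inner try body) → 'J' (inner except StopIteration) → 'N' (after the try/except). Output: UJN

Answer: UJN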